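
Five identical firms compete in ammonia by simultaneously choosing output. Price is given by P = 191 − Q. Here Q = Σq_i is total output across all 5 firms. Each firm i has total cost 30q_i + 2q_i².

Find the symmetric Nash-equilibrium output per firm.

16.1

A representative firm's profit is π_i = q_i(191 − Q) − 30q_i − 2q_i², with Q = q_i + Σ_{j≠i} q_j.
First-order condition: 161 − 6q_i − Σ_{j≠i} q_j = 0.
Imposing symmetry (q_j = q for all j) turns Σ_{j≠i} q_j into 4q, so 161 = 10q and q = 16.1.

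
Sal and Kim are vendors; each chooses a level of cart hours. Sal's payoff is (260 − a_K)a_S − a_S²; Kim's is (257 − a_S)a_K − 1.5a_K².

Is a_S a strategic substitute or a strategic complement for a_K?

strategic substitutes

Expanding Sal's payoff: 260a_S − a_Ka_S − a_S².
∂π/∂a_S = 260 − a_K − 2a_S = 0, so a_S = 130 − 0.5a_K.
The best-response slope da_S/da_K = −0.5 < 0: the reaction function is downward-sloping, so the choices are strategic substitutes.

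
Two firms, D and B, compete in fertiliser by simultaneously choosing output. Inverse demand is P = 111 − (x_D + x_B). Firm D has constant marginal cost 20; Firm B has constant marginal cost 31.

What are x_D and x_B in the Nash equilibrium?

Firm D's profit: π = x_D(111 − (x_D + x_B)) − 20x_D.
∂π/∂x_D = 91 − 2x_D − x_B = 0, so x_D = 45.5 − 0.5x_B.
By the same steps for B: x_B = 40 − 0.5x_D.
Plugging x_B into D's best response: x_D = 45.5 − 0.5(40 − 0.5x_D) ⇒ 0.75x_D = 25.5, so x_D = 34.
Then x_B = 40 − 0.5·34 = 23.

34, 23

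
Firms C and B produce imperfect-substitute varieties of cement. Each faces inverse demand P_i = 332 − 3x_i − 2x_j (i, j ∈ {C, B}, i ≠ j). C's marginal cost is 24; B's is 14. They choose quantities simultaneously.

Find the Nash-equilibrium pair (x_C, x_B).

37.875, 40.375

Firm C's profit: π = x_C(332 − 3x_C − 2x_B) − 24x_C.
∂π/∂x_C = 308 − 6x_C − 2x_B = 0 ⇒ x_C = 154/3 − (1/3)x_B.
Similarly x_B = 53 − (1/3)x_C.
Solving the two reaction functions simultaneously: (1 − (−1/3)(−1/3))x_C = 154/3 − (1/3)·53, so (8/9)x_C = 101/3 and x_C = 37.875.
Then x_B = 53 − (1/3)·37.875 = 40.375.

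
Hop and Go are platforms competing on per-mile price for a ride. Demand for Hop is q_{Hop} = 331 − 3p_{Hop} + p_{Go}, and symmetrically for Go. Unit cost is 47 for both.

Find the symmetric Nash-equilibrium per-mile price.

94.4

Hop's profit: π = (p_{Hop} − 47)(331 − 3p_{Hop} + p_{Go}).
∂π/∂p_{Hop} = 472 − 6p_{Hop} + p_{Go} = 0 ⇒ p_{Hop} = 236/3 + (1/6)p_{Go}.
Setting p_{Hop} = p_{Go} in the reaction function: p_{Hop} = 236/3 + (1/6)p_{Hop}, so p_{Hop} = (236/3) / (5/6) = 94.4.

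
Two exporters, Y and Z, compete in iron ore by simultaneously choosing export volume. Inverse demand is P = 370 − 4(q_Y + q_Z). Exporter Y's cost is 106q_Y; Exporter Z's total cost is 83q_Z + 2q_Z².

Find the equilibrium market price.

Exporter Y's profit: π = q_Y(370 − 4(q_Y + q_Z)) − 106q_Y.
∂π/∂q_Y = 264 − 8q_Y − 4q_Z = 0, so q_Y = 33 − 0.5q_Z.
For Z: ∂π/∂q_Z = 287 − 12q_Z − 4q_Y = 0 ⇒ q_Z = 287/12 − (1/3)q_Y.
Substituting the second reaction function into the first: q_Y = 33 − 0.5(287/12 − (1/3)q_Y), which gives (5/6)q_Y = 505/24 ⇒ q_Y = 25.25.
Then q_Z = 287/12 − (1/3)·25.25 = 15.5.
Equilibrium price: P = 370 − 4·40.75 = 207.

207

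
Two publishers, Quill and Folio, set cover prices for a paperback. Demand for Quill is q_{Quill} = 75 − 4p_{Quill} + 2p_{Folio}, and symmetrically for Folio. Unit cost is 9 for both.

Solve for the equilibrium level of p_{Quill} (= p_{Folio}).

18.5

Quill's profit: π = (p_{Quill} − 9)(75 − 4p_{Quill} + 2p_{Folio}).
∂π/∂p_{Quill} = 111 − 8p_{Quill} + 2p_{Folio} = 0 ⇒ p_{Quill} = 13.875 + 0.25p_{Folio}.
Setting p_{Quill} = p_{Folio} in the reaction function: p_{Quill} = 13.875 + 0.25p_{Quill}, so p_{Quill} = 13.875 / 0.75 = 18.5.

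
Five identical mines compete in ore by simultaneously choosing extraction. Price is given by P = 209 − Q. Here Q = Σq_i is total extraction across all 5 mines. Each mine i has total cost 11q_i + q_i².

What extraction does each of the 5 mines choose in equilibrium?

A representative mine's profit is π_i = q_i(209 − Q) − 11q_i − q_i², with Q = q_i + Σ_{j≠i} q_j.
First-order condition: 198 − 4q_i − Σ_{j≠i} q_j = 0.
With identical mines, set every q_j = q: then 198 − 4q − 4q = 0, i.e. q = 198/8 = 24.75.

24.75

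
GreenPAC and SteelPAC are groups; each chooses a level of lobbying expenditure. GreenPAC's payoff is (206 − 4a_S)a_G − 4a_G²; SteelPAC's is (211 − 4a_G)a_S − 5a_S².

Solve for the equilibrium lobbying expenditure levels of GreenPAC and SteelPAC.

Expanding GreenPAC's payoff: 206a_G − 4a_Sa_G − 4a_G².
∂π/∂a_G = 206 − 4a_S − 8a_G = 0, so a_G = 25.75 − 0.5a_S.
Likewise for SteelPAC: a_S = 21.1 − 0.4a_G.
Solving the two reaction functions simultaneously: (1 − (−0.5)(−0.4))a_G = 25.75 − 0.5·21.1, so 0.8a_G = 15.2 and a_G = 19.
Then a_S = 21.1 − 0.4·19 = 13.5.

19, 13.5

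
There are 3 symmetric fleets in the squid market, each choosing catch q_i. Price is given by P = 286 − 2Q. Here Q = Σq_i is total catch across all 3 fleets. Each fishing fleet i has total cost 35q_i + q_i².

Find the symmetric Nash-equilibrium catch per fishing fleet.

25.1

A representative fishing fleet's profit is π_i = q_i(286 − 2Q) − 35q_i − q_i², with Q = q_i + Σ_{j≠i} q_j.
First-order condition: 251 − 6q_i − 2Σ_{j≠i} q_j = 0.
In a symmetric equilibrium every fishing fleet chooses the same q, so Σ_{j≠i} q_j = 2q. The condition becomes 251 − 10q = 0, giving q = 251/10 = 25.1.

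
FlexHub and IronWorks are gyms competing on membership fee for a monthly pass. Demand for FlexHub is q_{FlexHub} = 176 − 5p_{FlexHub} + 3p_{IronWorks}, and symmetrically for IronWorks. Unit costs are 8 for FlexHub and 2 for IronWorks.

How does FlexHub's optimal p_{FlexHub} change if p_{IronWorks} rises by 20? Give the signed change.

FlexHub's profit: π = (p_{FlexHub} − 8)(176 − 5p_{FlexHub} + 3p_{IronWorks}).
∂π/∂p_{FlexHub} = 216 − 10p_{FlexHub} + 3p_{IronWorks} = 0 ⇒ p_{FlexHub} = 21.6 + 0.3p_{IronWorks}.
The reaction-function slope is 0.3, so a 20-unit rise in p_{IronWorks} moves p_{FlexHub} by 0.3 × 20 = 6. FlexHub's best response rises — the actions are strategic complements.

6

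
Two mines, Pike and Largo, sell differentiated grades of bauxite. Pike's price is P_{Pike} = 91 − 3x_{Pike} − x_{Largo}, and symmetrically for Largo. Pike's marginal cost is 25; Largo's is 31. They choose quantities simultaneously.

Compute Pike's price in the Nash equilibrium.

Mine Pike's profit: π = x_{Pike}(91 − 3x_{Pike} − x_{Largo}) − 25x_{Pike}.
∂π/∂x_{Pike} = 66 − 6x_{Pike} − x_{Largo} = 0 ⇒ x_{Pike} = 11 − (1/6)x_{Largo}.
Similarly x_{Largo} = 10 − (1/6)x_{Pike}.
Plugging x_{Largo} into Pike's best response: x_{Pike} = 11 − (1/6)(10 − (1/6)x_{Pike}) ⇒ (35/36)x_{Pike} = 28/3, so x_{Pike} = 9.6.
Then x_{Largo} = 10 − (1/6)·9.6 = 8.4.
P_{Pike} = 91 − 3·9.6 − 8.4 = 53.8.

53.8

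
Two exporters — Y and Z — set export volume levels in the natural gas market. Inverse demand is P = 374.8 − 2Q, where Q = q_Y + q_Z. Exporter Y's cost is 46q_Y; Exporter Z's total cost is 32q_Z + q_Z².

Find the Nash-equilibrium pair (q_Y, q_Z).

Exporter Y's profit: π = q_Y(374.8 − 2(q_Y + q_Z)) − 46q_Y.
∂π/∂q_Y = 328.8 − 4q_Y − 2q_Z = 0, so q_Y = 82.2 − 0.5q_Z.
For Z: ∂π/∂q_Z = 342.8 − 6q_Z − 2q_Y = 0 ⇒ q_Z = 857/15 − (1/3)q_Y.
Solving the two reaction functions simultaneously: (1 − (−0.5)(−1/3))q_Y = 82.2 − 0.5·(857/15), so (5/6)q_Y = 1609/30 and q_Y = 64.36.
Then q_Z = 857/15 − (1/3)·64.36 = 35.68.

64.36, 35.68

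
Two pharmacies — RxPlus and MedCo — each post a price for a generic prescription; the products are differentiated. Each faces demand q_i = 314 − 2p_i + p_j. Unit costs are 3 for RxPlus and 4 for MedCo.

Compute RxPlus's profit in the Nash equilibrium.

RxPlus's profit: π = (p_{RxPlus} − 3)(314 − 2p_{RxPlus} + p_{MedCo}).
∂π/∂p_{RxPlus} = 320 − 4p_{RxPlus} + p_{MedCo} = 0 ⇒ p_{RxPlus} = 80 + 0.25p_{MedCo}.
Similarly p_{MedCo} = 80.5 + 0.25p_{RxPlus}.
Substituting the second reaction function into the first: p_{RxPlus} = 80 + 0.25(80.5 + 0.25p_{RxPlus}), which gives 0.9375p_{RxPlus} = 100.125 ⇒ p_{RxPlus} = 106.8.
Then p_{MedCo} = 80.5 + 0.25·106.8 = 107.2.
q_{RxPlus} = 314 − 2·106.8 + 107.2 = 207.6.
Profit = (106.8 − 3)·207.6 = 21548.88.

21548.88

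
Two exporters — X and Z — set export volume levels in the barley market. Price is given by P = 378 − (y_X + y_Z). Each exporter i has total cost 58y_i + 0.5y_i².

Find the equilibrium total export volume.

160

Exporter X's profit: π = y_X(378 − (y_X + y_Z)) − 58y_X − 0.5y_X².
∂π/∂y_X = 320 − 3y_X − y_Z = 0, so y_X = 320/3 − (1/3)y_Z.
Setting y_X = y_Z in the reaction function: y_X = 320/3 − (1/3)y_X, so y_X = (320/3) / (4/3) = 80.
Total export volume: 80 + 80 = 160.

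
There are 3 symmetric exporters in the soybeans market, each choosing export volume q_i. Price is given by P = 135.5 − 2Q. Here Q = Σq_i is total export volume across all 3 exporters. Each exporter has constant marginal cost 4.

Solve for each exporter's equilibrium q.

16.4375

A representative exporter's profit is π_i = q_i(135.5 − 2Q) − 4q_i, with Q = q_i + Σ_{j≠i} q_j.
First-order condition: 131.5 − 4q_i − 2Σ_{j≠i} q_j = 0.
Imposing symmetry (q_j = q for all j) turns Σ_{j≠i} q_j into 2q, so 131.5 = 8q and q = 16.4375.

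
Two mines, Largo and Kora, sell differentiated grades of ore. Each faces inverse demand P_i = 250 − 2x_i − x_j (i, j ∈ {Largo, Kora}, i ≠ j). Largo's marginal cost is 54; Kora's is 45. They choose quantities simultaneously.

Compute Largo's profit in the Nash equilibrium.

2979.92

Mine Largo's profit: π = x_{Largo}(250 − 2x_{Largo} − x_{Kora}) − 54x_{Largo}.
∂π/∂x_{Largo} = 196 − 4x_{Largo} − x_{Kora} = 0 ⇒ x_{Largo} = 49 − 0.25x_{Kora}.
Similarly x_{Kora} = 51.25 − 0.25x_{Largo}.
Solving the two reaction functions simultaneously: (1 − (−0.25)(−0.25))x_{Largo} = 49 − 0.25·51.25, so 0.9375x_{Largo} = 36.1875 and x_{Largo} = 38.6.
Then x_{Kora} = 51.25 − 0.25·38.6 = 41.6.
P_{Largo} = 250 − 2·38.6 − 41.6 = 131.2.
Profit = (131.2 − 54)·38.6 = 2979.92.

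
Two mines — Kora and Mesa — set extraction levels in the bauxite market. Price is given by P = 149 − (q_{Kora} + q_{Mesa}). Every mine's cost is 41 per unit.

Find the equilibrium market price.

Mine Kora's profit: π = q_{Kora}(149 − (q_{Kora} + q_{Mesa})) − 41q_{Kora}.
∂π/∂q_{Kora} = 108 − 2q_{Kora} − q_{Mesa} = 0, so q_{Kora} = 54 − 0.5q_{Mesa}.
Setting q_{Kora} = q_{Mesa} in the reaction function: q_{Kora} = 54 − 0.5q_{Kora}, so q_{Kora} = 54 / 1.5 = 36.
Equilibrium price: P = 149 − 72 = 77.

77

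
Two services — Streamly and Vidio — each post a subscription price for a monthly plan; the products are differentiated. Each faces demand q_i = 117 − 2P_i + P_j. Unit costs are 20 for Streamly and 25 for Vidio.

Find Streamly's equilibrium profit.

Streamly's profit: π = (P_{Streamly} − 20)(117 − 2P_{Streamly} + P_{Vidio}).
∂π/∂P_{Streamly} = 157 − 4P_{Streamly} + P_{Vidio} = 0 ⇒ P_{Streamly} = 39.25 + 0.25P_{Vidio}.
Similarly P_{Vidio} = 41.75 + 0.25P_{Streamly}.
Solving the two reaction functions simultaneously: (1 − (0.25)(0.25))P_{Streamly} = 39.25 + 0.25·41.75, so 0.9375P_{Streamly} = 49.6875 and P_{Streamly} = 53.
Then P_{Vidio} = 41.75 + 0.25·53 = 55.
q_{Streamly} = 117 − 2·53 + 55 = 66.
Profit = (53 − 20)·66 = 2178.

2178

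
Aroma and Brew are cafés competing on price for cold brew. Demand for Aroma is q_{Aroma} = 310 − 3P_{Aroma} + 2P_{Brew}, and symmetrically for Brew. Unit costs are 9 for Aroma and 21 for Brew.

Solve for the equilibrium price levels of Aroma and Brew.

86.5, 91

Aroma's profit: π = (P_{Aroma} − 9)(310 − 3P_{Aroma} + 2P_{Brew}).
∂π/∂P_{Aroma} = 337 − 6P_{Aroma} + 2P_{Brew} = 0 ⇒ P_{Aroma} = 337/6 + (1/3)P_{Brew}.
Similarly P_{Brew} = 373/6 + (1/3)P_{Aroma}.
Substituting the second reaction function into the first: P_{Aroma} = 337/6 + (1/3)(373/6 + (1/3)P_{Aroma}), which gives (8/9)P_{Aroma} = 692/9 ⇒ P_{Aroma} = 86.5.
Then P_{Brew} = 373/6 + (1/3)·86.5 = 91.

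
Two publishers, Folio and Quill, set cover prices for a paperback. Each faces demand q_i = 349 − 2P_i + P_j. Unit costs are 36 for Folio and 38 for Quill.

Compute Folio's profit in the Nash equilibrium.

21882.32

Folio's profit: π = (P_{Folio} − 36)(349 − 2P_{Folio} + P_{Quill}).
∂π/∂P_{Folio} = 421 − 4P_{Folio} + P_{Quill} = 0 ⇒ P_{Folio} = 105.25 + 0.25P_{Quill}.
Similarly P_{Quill} = 106.25 + 0.25P_{Folio}.
Solving the two reaction functions simultaneously: (1 − (0.25)(0.25))P_{Folio} = 105.25 + 0.25·106.25, so 0.9375P_{Folio} = 131.8125 and P_{Folio} = 140.6.
Then P_{Quill} = 106.25 + 0.25·140.6 = 141.4.
q_{Folio} = 349 − 2·140.6 + 141.4 = 209.2.
Profit = (140.6 − 36)·209.2 = 21882.32.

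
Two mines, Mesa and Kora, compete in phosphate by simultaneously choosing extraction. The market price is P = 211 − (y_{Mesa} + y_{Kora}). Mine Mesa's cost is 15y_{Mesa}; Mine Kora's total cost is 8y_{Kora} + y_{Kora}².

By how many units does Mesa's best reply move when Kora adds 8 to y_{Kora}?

Mine Mesa's profit: π = y_{Mesa}(211 − (y_{Mesa} + y_{Kora})) − 15y_{Mesa}.
∂π/∂y_{Mesa} = 196 − 2y_{Mesa} − y_{Kora} = 0, so y_{Mesa} = 98 − 0.5y_{Kora}.
The reaction-function slope is −0.5, so an 8-unit rise in y_{Kora} moves y_{Mesa} by −0.5 × 8 = −4. Mesa's best response falls — the actions are strategic substitutes.

-4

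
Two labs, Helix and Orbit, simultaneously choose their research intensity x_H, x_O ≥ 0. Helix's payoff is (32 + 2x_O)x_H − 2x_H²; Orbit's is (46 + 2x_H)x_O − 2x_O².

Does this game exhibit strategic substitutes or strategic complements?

Expanding Helix's payoff: 32x_H + 2x_Ox_H − 2x_H².
∂π/∂x_H = 32 + 2x_O − 4x_H = 0, so x_H = 8 + 0.5x_O.
The best-response slope dx_H/dx_O = 0.5 > 0: the reaction function is upward-sloping, so the choices are strategic complements.

strategic complements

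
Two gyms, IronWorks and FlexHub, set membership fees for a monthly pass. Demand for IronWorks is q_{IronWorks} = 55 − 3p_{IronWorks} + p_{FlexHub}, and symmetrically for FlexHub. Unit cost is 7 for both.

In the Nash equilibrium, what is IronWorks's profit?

IronWorks's profit: π = (p_{IronWorks} − 7)(55 − 3p_{IronWorks} + p_{FlexHub}).
∂π/∂p_{IronWorks} = 76 − 6p_{IronWorks} + p_{FlexHub} = 0 ⇒ p_{IronWorks} = 38/3 + (1/6)p_{FlexHub}.
By symmetry p_{FlexHub} = p_{IronWorks}; substituting into the reaction function, (5/6)p_{IronWorks} = 38/3 and p_{IronWorks} = 15.2.
q_{IronWorks} = 55 − 3·15.2 + 15.2 = 24.6.
Profit = (15.2 − 7)·24.6 = 201.72.

201.72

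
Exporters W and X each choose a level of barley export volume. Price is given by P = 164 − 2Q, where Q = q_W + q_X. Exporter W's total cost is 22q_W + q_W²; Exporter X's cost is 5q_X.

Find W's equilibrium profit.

468.75

Exporter W's profit: π = q_W(164 − 2(q_W + q_X)) − 22q_W − q_W².
∂π/∂q_W = 142 − 6q_W − 2q_X = 0, so q_W = 71/3 − (1/3)q_X.
For X: ∂π/∂q_X = 159 − 4q_X − 2q_W = 0 ⇒ q_X = 39.75 − 0.5q_W.
Solving the two reaction functions simultaneously: (1 − (−1/3)(−0.5))q_W = 71/3 − (1/3)·39.75, so (5/6)q_W = 125/12 and q_W = 12.5.
Then q_X = 39.75 − 0.5·12.5 = 33.5.
Price P = 164 − 2·46 = 72.
W's profit: (72 − 22)·12.5 − (12.5)² = 468.75.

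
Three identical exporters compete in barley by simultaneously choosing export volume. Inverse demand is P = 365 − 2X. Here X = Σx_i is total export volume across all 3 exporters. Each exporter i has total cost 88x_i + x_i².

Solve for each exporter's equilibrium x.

A representative exporter's profit is π_i = x_i(365 − 2X) − 88x_i − x_i², with X = x_i + Σ_{j≠i} x_j.
First-order condition: 277 − 6x_i − 2Σ_{j≠i} x_j = 0.
With identical exporters, set every x_j = x: then 277 − 6x − 4x = 0, i.e. x = 277/10 = 27.7.

27.7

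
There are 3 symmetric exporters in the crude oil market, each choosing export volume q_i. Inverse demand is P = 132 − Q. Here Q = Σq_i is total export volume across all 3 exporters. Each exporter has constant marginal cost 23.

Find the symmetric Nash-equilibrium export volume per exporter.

27.25

A representative exporter's profit is π_i = q_i(132 − Q) − 23q_i, with Q = q_i + Σ_{j≠i} q_j.
First-order condition: 109 − 2q_i − Σ_{j≠i} q_j = 0.
In a symmetric equilibrium every exporter chooses the same q, so Σ_{j≠i} q_j = 2q. The condition becomes 109 − 4q = 0, giving q = 109/4 = 27.25.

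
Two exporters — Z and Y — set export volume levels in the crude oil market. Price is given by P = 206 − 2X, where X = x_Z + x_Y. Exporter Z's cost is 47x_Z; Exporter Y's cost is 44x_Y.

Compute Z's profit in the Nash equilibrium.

Exporter Z's profit: π = x_Z(206 − 2(x_Z + x_Y)) − 47x_Z.
∂π/∂x_Z = 159 − 4x_Z − 2x_Y = 0, so x_Z = 39.75 − 0.5x_Y.
By the same steps for Y: x_Y = 40.5 − 0.5x_Z.
Plugging x_Y into Z's best response: x_Z = 39.75 − 0.5(40.5 − 0.5x_Z) ⇒ 0.75x_Z = 19.5, so x_Z = 26.
Then x_Y = 40.5 − 0.5·26 = 27.5.
Price P = 206 − 2·53.5 = 99.
Z's profit: (99 − 47)·26 = 1352.

1352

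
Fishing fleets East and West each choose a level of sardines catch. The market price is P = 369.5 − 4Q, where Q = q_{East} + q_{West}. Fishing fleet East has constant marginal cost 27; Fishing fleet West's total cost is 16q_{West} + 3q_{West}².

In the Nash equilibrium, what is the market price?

Fishing fleet East's profit: π = q_{East}(369.5 − 4(q_{East} + q_{West})) − 27q_{East}.
∂π/∂q_{East} = 342.5 − 8q_{East} − 4q_{West} = 0, so q_{East} = 42.8125 − 0.5q_{West}.
For West: ∂π/∂q_{West} = 353.5 − 14q_{West} − 4q_{East} = 0 ⇒ q_{West} = 25.25 − (2/7)q_{East}.
Plugging q_{West} into East's best response: q_{East} = 42.8125 − 0.5(25.25 − (2/7)q_{East}) ⇒ (6/7)q_{East} = 30.1875, so q_{East} = 1127/32.
Then q_{West} = 25.25 − (2/7)·(1127/32) = 15.1875.
Equilibrium price: P = 369.5 − 4·(1613/32) = 167.875.

167.875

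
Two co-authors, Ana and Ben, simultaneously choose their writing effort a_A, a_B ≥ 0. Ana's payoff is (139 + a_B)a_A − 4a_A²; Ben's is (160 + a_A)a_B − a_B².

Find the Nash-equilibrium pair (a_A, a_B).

29.2, 94.6

Expanding Ana's payoff: 139a_A + a_Ba_A − 4a_A².
∂π/∂a_A = 139 + a_B − 8a_A = 0, so a_A = 17.375 + 0.125a_B.
Likewise for Ben: a_B = 80 + 0.5a_A.
Solving the two reaction functions simultaneously: (1 − (0.125)(0.5))a_A = 17.375 + 0.125·80, so 0.9375a_A = 27.375 and a_A = 29.2.
Then a_B = 80 + 0.5·29.2 = 94.6.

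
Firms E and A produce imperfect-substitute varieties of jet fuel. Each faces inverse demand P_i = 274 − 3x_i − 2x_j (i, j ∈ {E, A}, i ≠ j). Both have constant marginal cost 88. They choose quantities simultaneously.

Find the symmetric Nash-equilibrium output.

23.25

Firm E's profit: π = x_E(274 − 3x_E − 2x_A) − 88x_E.
∂π/∂x_E = 186 − 6x_E − 2x_A = 0 ⇒ x_E = 31 − (1/3)x_A.
By symmetry x_A = x_E; substituting into the reaction function, (4/3)x_E = 31 and x_E = 23.25.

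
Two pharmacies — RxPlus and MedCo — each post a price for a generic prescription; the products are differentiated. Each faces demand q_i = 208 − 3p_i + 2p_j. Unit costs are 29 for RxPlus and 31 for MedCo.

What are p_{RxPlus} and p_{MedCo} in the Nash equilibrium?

RxPlus's profit: π = (p_{RxPlus} − 29)(208 − 3p_{RxPlus} + 2p_{MedCo}).
∂π/∂p_{RxPlus} = 295 − 6p_{RxPlus} + 2p_{MedCo} = 0 ⇒ p_{RxPlus} = 295/6 + (1/3)p_{MedCo}.
Similarly p_{MedCo} = 301/6 + (1/3)p_{RxPlus}.
Substituting the second reaction function into the first: p_{RxPlus} = 295/6 + (1/3)(301/6 + (1/3)p_{RxPlus}), which gives (8/9)p_{RxPlus} = 593/9 ⇒ p_{RxPlus} = 74.125.
Then p_{MedCo} = 301/6 + (1/3)·74.125 = 74.875.

74.125, 74.875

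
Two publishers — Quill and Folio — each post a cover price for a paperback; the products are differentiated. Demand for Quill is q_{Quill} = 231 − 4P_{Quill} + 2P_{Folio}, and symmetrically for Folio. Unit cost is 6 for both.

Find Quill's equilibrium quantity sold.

Quill's profit: π = (P_{Quill} − 6)(231 − 4P_{Quill} + 2P_{Folio}).
∂π/∂P_{Quill} = 255 − 8P_{Quill} + 2P_{Folio} = 0 ⇒ P_{Quill} = 31.875 + 0.25P_{Folio}.
Setting P_{Quill} = P_{Folio} in the reaction function: P_{Quill} = 31.875 + 0.25P_{Quill}, so P_{Quill} = 31.875 / 0.75 = 42.5.
q_{Quill} = 231 − 4·42.5 + 2·42.5 = 146.

146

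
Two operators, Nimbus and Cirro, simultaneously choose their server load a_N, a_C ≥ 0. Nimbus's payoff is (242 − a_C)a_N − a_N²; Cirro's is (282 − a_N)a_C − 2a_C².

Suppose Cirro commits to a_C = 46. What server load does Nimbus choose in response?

98

Expanding Nimbus's payoff: 242a_N − a_Ca_N − a_N².
∂π/∂a_N = 242 − a_C − 2a_N = 0, so a_N = 121 − 0.5a_C.
At a_C = 46: a_N = 121 − 0.5·46 = 98.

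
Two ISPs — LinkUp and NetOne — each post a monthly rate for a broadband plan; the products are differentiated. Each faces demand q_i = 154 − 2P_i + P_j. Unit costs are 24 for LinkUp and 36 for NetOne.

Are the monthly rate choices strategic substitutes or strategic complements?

LinkUp's profit: π = (P_{LinkUp} − 24)(154 − 2P_{LinkUp} + P_{NetOne}).
∂π/∂P_{LinkUp} = 202 − 4P_{LinkUp} + P_{NetOne} = 0 ⇒ P_{LinkUp} = 50.5 + 0.25P_{NetOne}.
The best-response slope dP_{LinkUp}/dP_{NetOne} = 0.25 > 0: the reaction function is upward-sloping, so the choices are strategic complements.

strategic complements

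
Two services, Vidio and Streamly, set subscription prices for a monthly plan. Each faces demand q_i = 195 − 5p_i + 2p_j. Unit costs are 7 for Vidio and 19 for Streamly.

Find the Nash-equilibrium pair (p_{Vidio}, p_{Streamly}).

Vidio's profit: π = (p_{Vidio} − 7)(195 − 5p_{Vidio} + 2p_{Streamly}).
∂π/∂p_{Vidio} = 230 − 10p_{Vidio} + 2p_{Streamly} = 0 ⇒ p_{Vidio} = 23 + 0.2p_{Streamly}.
Similarly p_{Streamly} = 29 + 0.2p_{Vidio}.
Plugging p_{Streamly} into Vidio's best response: p_{Vidio} = 23 + 0.2(29 + 0.2p_{Vidio}) ⇒ 0.96p_{Vidio} = 28.8, so p_{Vidio} = 30.
Then p_{Streamly} = 29 + 0.2·30 = 35.

30, 35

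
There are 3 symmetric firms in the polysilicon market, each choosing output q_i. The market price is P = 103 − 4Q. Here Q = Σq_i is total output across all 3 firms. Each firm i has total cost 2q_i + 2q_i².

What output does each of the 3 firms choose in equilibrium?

5.05

A representative firm's profit is π_i = q_i(103 − 4Q) − 2q_i − 2q_i², with Q = q_i + Σ_{j≠i} q_j.
First-order condition: 101 − 12q_i − 4Σ_{j≠i} q_j = 0.
With identical firms, set every q_j = q: then 101 − 12q − 8q = 0, i.e. q = 101/20 = 5.05.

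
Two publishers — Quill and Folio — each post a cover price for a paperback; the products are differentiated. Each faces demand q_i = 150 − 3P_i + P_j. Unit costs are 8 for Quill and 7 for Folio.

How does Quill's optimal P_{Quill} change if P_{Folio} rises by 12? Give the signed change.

Quill's profit: π = (P_{Quill} − 8)(150 − 3P_{Quill} + P_{Folio}).
∂π/∂P_{Quill} = 174 − 6P_{Quill} + P_{Folio} = 0 ⇒ P_{Quill} = 29 + (1/6)P_{Folio}.
The reaction-function slope is 1/6, so a 12-unit rise in P_{Folio} moves P_{Quill} by 1/6 × 12 = 2. Quill's best response rises — the actions are strategic complements.

2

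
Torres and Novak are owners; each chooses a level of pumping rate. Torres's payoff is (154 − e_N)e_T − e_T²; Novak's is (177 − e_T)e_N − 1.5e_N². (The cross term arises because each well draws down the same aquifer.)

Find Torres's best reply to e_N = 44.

Expanding Torres's payoff: 154e_T − e_Ne_T − e_T².
∂π/∂e_T = 154 − e_N − 2e_T = 0, so e_T = 77 − 0.5e_N.
At e_N = 44: e_T = 77 − 0.5·44 = 55.

55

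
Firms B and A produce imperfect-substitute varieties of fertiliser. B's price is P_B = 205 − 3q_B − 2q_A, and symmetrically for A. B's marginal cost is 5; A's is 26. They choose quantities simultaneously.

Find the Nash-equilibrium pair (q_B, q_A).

Firm B's profit: π = q_B(205 − 3q_B − 2q_A) − 5q_B.
∂π/∂q_B = 200 − 6q_B − 2q_A = 0 ⇒ q_B = 100/3 − (1/3)q_A.
Similarly q_A = 179/6 − (1/3)q_B.
Substituting the second reaction function into the first: q_B = 100/3 − (1/3)(179/6 − (1/3)q_B), which gives (8/9)q_B = 421/18 ⇒ q_B = 26.3125.
Then q_A = 179/6 − (1/3)·26.3125 = 21.0625.

26.3125, 21.0625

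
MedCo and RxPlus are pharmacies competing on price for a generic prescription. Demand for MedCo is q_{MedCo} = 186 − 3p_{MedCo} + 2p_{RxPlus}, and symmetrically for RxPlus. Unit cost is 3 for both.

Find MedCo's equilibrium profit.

6279.1875

MedCo's profit: π = (p_{MedCo} − 3)(186 − 3p_{MedCo} + 2p_{RxPlus}).
∂π/∂p_{MedCo} = 195 − 6p_{MedCo} + 2p_{RxPlus} = 0 ⇒ p_{MedCo} = 32.5 + (1/3)p_{RxPlus}.
By symmetry p_{RxPlus} = p_{MedCo}; substituting into the reaction function, (2/3)p_{MedCo} = 32.5 and p_{MedCo} = 48.75.
q_{MedCo} = 186 − 3·48.75 + 2·48.75 = 137.25.
Profit = (48.75 − 3)·137.25 = 6279.1875.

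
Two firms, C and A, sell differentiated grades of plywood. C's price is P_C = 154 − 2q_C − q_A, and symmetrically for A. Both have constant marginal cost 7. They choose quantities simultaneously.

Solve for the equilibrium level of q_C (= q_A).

Firm C's profit: π = q_C(154 − 2q_C − q_A) − 7q_C.
∂π/∂q_C = 147 − 4q_C − q_A = 0 ⇒ q_C = 36.75 − 0.25q_A.
The game is symmetric, so in equilibrium q_A = q_C: the reaction function gives 1.25q_C = 36.75, hence q_C = 29.4.

29.4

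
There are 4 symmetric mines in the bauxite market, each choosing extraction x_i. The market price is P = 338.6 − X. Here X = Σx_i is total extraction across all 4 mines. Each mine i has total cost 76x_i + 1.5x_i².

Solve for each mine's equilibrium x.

32.825

A representative mine's profit is π_i = x_i(338.6 − X) − 76x_i − 1.5x_i², with X = x_i + Σ_{j≠i} x_j.
First-order condition: 262.6 − 5x_i − Σ_{j≠i} x_j = 0.
In a symmetric equilibrium every mine chooses the same x, so Σ_{j≠i} x_j = 3x. The condition becomes 262.6 − 8x = 0, giving x = 262.6/8 = 32.825.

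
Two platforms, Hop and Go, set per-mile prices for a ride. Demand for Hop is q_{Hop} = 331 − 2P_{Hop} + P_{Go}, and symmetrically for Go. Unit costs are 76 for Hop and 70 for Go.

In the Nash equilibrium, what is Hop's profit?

Hop's profit: π = (P_{Hop} − 76)(331 − 2P_{Hop} + P_{Go}).
∂π/∂P_{Hop} = 483 − 4P_{Hop} + P_{Go} = 0 ⇒ P_{Hop} = 120.75 + 0.25P_{Go}.
Similarly P_{Go} = 117.75 + 0.25P_{Hop}.
Solving the two reaction functions simultaneously: (1 − (0.25)(0.25))P_{Hop} = 120.75 + 0.25·117.75, so 0.9375P_{Hop} = 150.1875 and P_{Hop} = 160.2.
Then P_{Go} = 117.75 + 0.25·160.2 = 157.8.
q_{Hop} = 331 − 2·160.2 + 157.8 = 168.4.
Profit = (160.2 − 76)·168.4 = 14179.28.

14179.28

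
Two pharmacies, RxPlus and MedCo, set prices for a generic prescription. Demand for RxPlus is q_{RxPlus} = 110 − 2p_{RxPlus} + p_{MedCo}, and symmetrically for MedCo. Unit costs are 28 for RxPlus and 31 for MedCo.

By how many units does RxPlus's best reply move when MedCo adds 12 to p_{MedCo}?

RxPlus's profit: π = (p_{RxPlus} − 28)(110 − 2p_{RxPlus} + p_{MedCo}).
∂π/∂p_{RxPlus} = 166 − 4p_{RxPlus} + p_{MedCo} = 0 ⇒ p_{RxPlus} = 41.5 + 0.25p_{MedCo}.
The reaction-function slope is 0.25, so a 12-unit rise in p_{MedCo} moves p_{RxPlus} by 0.25 × 12 = 3. RxPlus's best response rises — the actions are strategic complements.

3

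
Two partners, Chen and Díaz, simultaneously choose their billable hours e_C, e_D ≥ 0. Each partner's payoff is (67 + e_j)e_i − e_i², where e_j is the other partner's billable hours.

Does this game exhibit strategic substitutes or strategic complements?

strategic complements

Chen's payoff is (67 + e_D)e_C − e_C².
∂π/∂e_C = 67 + e_D − 2e_C = 0, so e_C = 33.5 + 0.5e_D.
The best-response slope de_C/de_D = 0.5 > 0: the reaction function is upward-sloping, so the choices are strategic complements.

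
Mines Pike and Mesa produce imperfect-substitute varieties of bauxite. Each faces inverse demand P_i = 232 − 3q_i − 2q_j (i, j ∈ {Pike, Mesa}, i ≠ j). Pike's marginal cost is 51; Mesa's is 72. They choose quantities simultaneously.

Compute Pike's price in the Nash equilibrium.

Mine Pike's profit: π = q_{Pike}(232 − 3q_{Pike} − 2q_{Mesa}) − 51q_{Pike}.
∂π/∂q_{Pike} = 181 − 6q_{Pike} − 2q_{Mesa} = 0 ⇒ q_{Pike} = 181/6 − (1/3)q_{Mesa}.
Similarly q_{Mesa} = 80/3 − (1/3)q_{Pike}.
Plugging q_{Mesa} into Pike's best response: q_{Pike} = 181/6 − (1/3)(80/3 − (1/3)q_{Pike}) ⇒ (8/9)q_{Pike} = 383/18, so q_{Pike} = 23.9375.
Then q_{Mesa} = 80/3 − (1/3)·23.9375 = 18.6875.
P_{Pike} = 232 − 3·23.9375 − 2·18.6875 = 122.8125.

122.8125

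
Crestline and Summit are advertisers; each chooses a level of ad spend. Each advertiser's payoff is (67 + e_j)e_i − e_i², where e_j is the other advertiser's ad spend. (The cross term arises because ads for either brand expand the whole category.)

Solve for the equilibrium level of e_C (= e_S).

67

Crestline's payoff is (67 + e_S)e_C − e_C².
∂π/∂e_C = 67 + e_S − 2e_C = 0, so e_C = 33.5 + 0.5e_S.
By symmetry e_S = e_C; substituting into the reaction function, 0.5e_C = 33.5 and e_C = 67.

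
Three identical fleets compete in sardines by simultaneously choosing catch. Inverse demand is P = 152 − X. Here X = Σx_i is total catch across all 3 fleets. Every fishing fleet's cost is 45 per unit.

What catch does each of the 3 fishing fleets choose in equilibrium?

26.75

A representative fishing fleet's profit is π_i = x_i(152 − X) − 45x_i, with X = x_i + Σ_{j≠i} x_j.
First-order condition: 107 − 2x_i − Σ_{j≠i} x_j = 0.
In a symmetric equilibrium every fishing fleet chooses the same x, so Σ_{j≠i} x_j = 2x. The condition becomes 107 − 4x = 0, giving x = 107/4 = 26.75.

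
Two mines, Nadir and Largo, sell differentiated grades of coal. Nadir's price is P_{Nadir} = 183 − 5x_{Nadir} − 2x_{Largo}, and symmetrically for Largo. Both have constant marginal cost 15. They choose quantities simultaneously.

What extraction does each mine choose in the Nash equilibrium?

14

Mine Nadir's profit: π = x_{Nadir}(183 − 5x_{Nadir} − 2x_{Largo}) − 15x_{Nadir}.
∂π/∂x_{Nadir} = 168 − 10x_{Nadir} − 2x_{Largo} = 0 ⇒ x_{Nadir} = 16.8 − 0.2x_{Largo}.
By symmetry x_{Largo} = x_{Nadir}; substituting into the reaction function, 1.2x_{Nadir} = 16.8 and x_{Nadir} = 14.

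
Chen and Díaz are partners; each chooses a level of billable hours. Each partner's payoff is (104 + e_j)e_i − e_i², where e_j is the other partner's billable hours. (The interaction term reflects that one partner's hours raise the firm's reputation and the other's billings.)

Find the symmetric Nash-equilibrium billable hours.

Chen's payoff is (104 + e_D)e_C − e_C².
∂π/∂e_C = 104 + e_D − 2e_C = 0, so e_C = 52 + 0.5e_D.
Setting e_C = e_D in the reaction function: e_C = 52 + 0.5e_C, so e_C = 52 / 0.5 = 104.

104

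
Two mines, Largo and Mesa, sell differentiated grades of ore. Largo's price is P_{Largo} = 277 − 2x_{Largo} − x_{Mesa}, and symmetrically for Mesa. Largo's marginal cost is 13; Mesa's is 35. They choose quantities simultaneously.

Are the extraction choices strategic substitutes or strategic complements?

Mine Largo's profit: π = x_{Largo}(277 − 2x_{Largo} − x_{Mesa}) − 13x_{Largo}.
∂π/∂x_{Largo} = 264 − 4x_{Largo} − x_{Mesa} = 0 ⇒ x_{Largo} = 66 − 0.25x_{Mesa}.
The best-response slope dx_{Largo}/dx_{Mesa} = −0.25 < 0: the reaction function is downward-sloping, so the choices are strategic substitutes.

strategic substitutes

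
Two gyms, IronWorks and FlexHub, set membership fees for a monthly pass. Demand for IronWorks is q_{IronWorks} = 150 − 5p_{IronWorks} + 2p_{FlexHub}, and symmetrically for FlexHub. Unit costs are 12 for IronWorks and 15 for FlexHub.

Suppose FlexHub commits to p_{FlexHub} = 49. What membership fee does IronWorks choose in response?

30.8

IronWorks's profit: π = (p_{IronWorks} − 12)(150 − 5p_{IronWorks} + 2p_{FlexHub}).
∂π/∂p_{IronWorks} = 210 − 10p_{IronWorks} + 2p_{FlexHub} = 0 ⇒ p_{IronWorks} = 21 + 0.2p_{FlexHub}.
At p_{FlexHub} = 49: p_{IronWorks} = 21 + 0.2·49 = 30.8.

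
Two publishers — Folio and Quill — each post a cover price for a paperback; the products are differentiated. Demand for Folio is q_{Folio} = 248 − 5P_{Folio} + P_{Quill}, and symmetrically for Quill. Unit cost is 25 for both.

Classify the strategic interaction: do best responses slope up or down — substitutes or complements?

strategic complements

Folio's profit: π = (P_{Folio} − 25)(248 − 5P_{Folio} + P_{Quill}).
∂π/∂P_{Folio} = 373 − 10P_{Folio} + P_{Quill} = 0 ⇒ P_{Folio} = 37.3 + 0.1P_{Quill}.
The best-response slope dP_{Folio}/dP_{Quill} = 0.1 > 0: the reaction function is upward-sloping, so the choices are strategic complements.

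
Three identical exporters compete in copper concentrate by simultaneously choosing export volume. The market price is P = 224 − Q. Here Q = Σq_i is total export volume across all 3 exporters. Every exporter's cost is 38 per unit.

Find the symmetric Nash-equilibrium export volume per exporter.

A representative exporter's profit is π_i = q_i(224 − Q) − 38q_i, with Q = q_i + Σ_{j≠i} q_j.
First-order condition: 186 − 2q_i − Σ_{j≠i} q_j = 0.
In a symmetric equilibrium every exporter chooses the same q, so Σ_{j≠i} q_j = 2q. The condition becomes 186 − 4q = 0, giving q = 186/4 = 46.5.

46.5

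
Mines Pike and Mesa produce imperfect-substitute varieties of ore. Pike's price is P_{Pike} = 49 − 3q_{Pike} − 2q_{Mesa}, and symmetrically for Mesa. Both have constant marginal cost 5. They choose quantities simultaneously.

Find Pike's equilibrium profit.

Mine Pike's profit: π = q_{Pike}(49 − 3q_{Pike} − 2q_{Mesa}) − 5q_{Pike}.
∂π/∂q_{Pike} = 44 − 6q_{Pike} − 2q_{Mesa} = 0 ⇒ q_{Pike} = 22/3 − (1/3)q_{Mesa}.
By symmetry q_{Mesa} = q_{Pike}; substituting into the reaction function, (4/3)q_{Pike} = 22/3 and q_{Pike} = 5.5.
P_{Pike} = 49 − 3·5.5 − 2·5.5 = 21.5.
Profit = (21.5 − 5)·5.5 = 90.75.

90.75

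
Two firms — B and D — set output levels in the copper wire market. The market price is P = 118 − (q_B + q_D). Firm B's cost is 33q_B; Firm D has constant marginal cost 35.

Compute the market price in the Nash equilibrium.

62

Firm B's profit: π = q_B(118 − (q_B + q_D)) − 33q_B.
∂π/∂q_B = 85 − 2q_B − q_D = 0, so q_B = 42.5 − 0.5q_D.
By the same steps for D: q_D = 41.5 − 0.5q_B.
Solving the two reaction functions simultaneously: (1 − (−0.5)(−0.5))q_B = 42.5 − 0.5·41.5, so 0.75q_B = 21.75 and q_B = 29.
Then q_D = 41.5 − 0.5·29 = 27.
Equilibrium price: P = 118 − 56 = 62.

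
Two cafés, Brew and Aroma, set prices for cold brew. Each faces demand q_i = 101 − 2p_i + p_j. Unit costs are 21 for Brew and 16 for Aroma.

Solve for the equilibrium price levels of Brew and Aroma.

Brew's profit: π = (p_{Brew} − 21)(101 − 2p_{Brew} + p_{Aroma}).
∂π/∂p_{Brew} = 143 − 4p_{Brew} + p_{Aroma} = 0 ⇒ p_{Brew} = 35.75 + 0.25p_{Aroma}.
Similarly p_{Aroma} = 33.25 + 0.25p_{Brew}.
Plugging p_{Aroma} into Brew's best response: p_{Brew} = 35.75 + 0.25(33.25 + 0.25p_{Brew}) ⇒ 0.9375p_{Brew} = 44.0625, so p_{Brew} = 47.
Then p_{Aroma} = 33.25 + 0.25·47 = 45.

47, 45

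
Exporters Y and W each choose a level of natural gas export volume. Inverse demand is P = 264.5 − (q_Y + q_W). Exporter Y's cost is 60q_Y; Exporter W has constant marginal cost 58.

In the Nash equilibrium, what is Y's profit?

Exporter Y's profit: π = q_Y(264.5 − (q_Y + q_W)) − 60q_Y.
∂π/∂q_Y = 204.5 − 2q_Y − q_W = 0, so q_Y = 102.25 − 0.5q_W.
By the same steps for W: q_W = 103.25 − 0.5q_Y.
Substituting the second reaction function into the first: q_Y = 102.25 − 0.5(103.25 − 0.5q_Y), which gives 0.75q_Y = 50.625 ⇒ q_Y = 67.5.
Then q_W = 103.25 − 0.5·67.5 = 69.5.
Price P = 264.5 − 137 = 127.5.
Y's profit: (127.5 − 60)·67.5 = 4556.25.

4556.25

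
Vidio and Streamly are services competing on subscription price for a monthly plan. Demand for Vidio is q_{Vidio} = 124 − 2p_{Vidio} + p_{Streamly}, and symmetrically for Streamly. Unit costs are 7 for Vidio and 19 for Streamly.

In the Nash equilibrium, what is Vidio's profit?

3296.72

Vidio's profit: π = (p_{Vidio} − 7)(124 − 2p_{Vidio} + p_{Streamly}).
∂π/∂p_{Vidio} = 138 − 4p_{Vidio} + p_{Streamly} = 0 ⇒ p_{Vidio} = 34.5 + 0.25p_{Streamly}.
Similarly p_{Streamly} = 40.5 + 0.25p_{Vidio}.
Solving the two reaction functions simultaneously: (1 − (0.25)(0.25))p_{Vidio} = 34.5 + 0.25·40.5, so 0.9375p_{Vidio} = 44.625 and p_{Vidio} = 47.6.
Then p_{Streamly} = 40.5 + 0.25·47.6 = 52.4.
q_{Vidio} = 124 − 2·47.6 + 52.4 = 81.2.
Profit = (47.6 − 7)·81.2 = 3296.72.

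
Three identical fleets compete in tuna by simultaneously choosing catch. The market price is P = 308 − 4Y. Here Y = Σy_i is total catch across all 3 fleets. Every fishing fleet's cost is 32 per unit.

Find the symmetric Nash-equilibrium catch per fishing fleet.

A representative fishing fleet's profit is π_i = y_i(308 − 4Y) − 32y_i, with Y = y_i + Σ_{j≠i} y_j.
First-order condition: 276 − 8y_i − 4Σ_{j≠i} y_j = 0.
With identical fishing fleets, set every y_j = y: then 276 − 8y − 8y = 0, i.e. y = 276/16 = 17.25.

17.25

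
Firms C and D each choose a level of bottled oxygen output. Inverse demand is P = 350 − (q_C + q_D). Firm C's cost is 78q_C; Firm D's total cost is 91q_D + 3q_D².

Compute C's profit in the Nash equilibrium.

16332.84

Firm C's profit: π = q_C(350 − (q_C + q_D)) − 78q_C.
∂π/∂q_C = 272 − 2q_C − q_D = 0, so q_C = 136 − 0.5q_D.
For D: ∂π/∂q_D = 259 − 8q_D − q_C = 0 ⇒ q_D = 32.375 − 0.125q_C.
Plugging q_D into C's best response: q_C = 136 − 0.5(32.375 − 0.125q_C) ⇒ 0.9375q_C = 119.8125, so q_C = 127.8.
Then q_D = 32.375 − 0.125·127.8 = 16.4.
Price P = 350 − 144.2 = 205.8.
C's profit: (205.8 − 78)·127.8 = 16332.84.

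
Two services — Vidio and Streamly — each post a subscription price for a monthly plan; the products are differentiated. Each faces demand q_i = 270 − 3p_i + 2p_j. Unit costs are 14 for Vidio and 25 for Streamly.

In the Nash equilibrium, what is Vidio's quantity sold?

198.1875

Vidio's profit: π = (p_{Vidio} − 14)(270 − 3p_{Vidio} + 2p_{Streamly}).
∂π/∂p_{Vidio} = 312 − 6p_{Vidio} + 2p_{Streamly} = 0 ⇒ p_{Vidio} = 52 + (1/3)p_{Streamly}.
Similarly p_{Streamly} = 57.5 + (1/3)p_{Vidio}.
Substituting the second reaction function into the first: p_{Vidio} = 52 + (1/3)(57.5 + (1/3)p_{Vidio}), which gives (8/9)p_{Vidio} = 427/6 ⇒ p_{Vidio} = 80.0625.
Then p_{Streamly} = 57.5 + (1/3)·80.0625 = 84.1875.
q_{Vidio} = 270 − 3·80.0625 + 2·84.1875 = 198.1875.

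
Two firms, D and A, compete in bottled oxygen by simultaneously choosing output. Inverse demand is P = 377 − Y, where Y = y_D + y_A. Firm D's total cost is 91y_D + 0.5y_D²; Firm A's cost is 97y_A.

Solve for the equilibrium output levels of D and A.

58.4, 110.8

Firm D's profit: π = y_D(377 − (y_D + y_A)) − 91y_D − 0.5y_D².
∂π/∂y_D = 286 − 3y_D − y_A = 0, so y_D = 286/3 − (1/3)y_A.
For A: ∂π/∂y_A = 280 − 2y_A − y_D = 0 ⇒ y_A = 140 − 0.5y_D.
Substituting the second reaction function into the first: y_D = 286/3 − (1/3)(140 − 0.5y_D), which gives (5/6)y_D = 146/3 ⇒ y_D = 58.4.
Then y_A = 140 − 0.5·58.4 = 110.8.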